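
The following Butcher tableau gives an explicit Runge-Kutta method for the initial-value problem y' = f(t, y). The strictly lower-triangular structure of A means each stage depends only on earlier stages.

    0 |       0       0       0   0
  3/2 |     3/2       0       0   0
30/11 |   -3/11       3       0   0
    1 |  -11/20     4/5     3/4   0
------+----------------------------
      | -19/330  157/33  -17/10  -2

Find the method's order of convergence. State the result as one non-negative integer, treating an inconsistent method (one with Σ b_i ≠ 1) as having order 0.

2

b = (-19/330, 157/33, -17/10, -2)
c = (0, 3/2, 30/11, 1)
Ac = (0, 0, 9/2, 357/110)
Σ b_i: (-19/330)·1 + 157/33·1 + (-17/10)·1 + (-2)·1 = 1 ✓
b·c: 157/33·3/2 + (-17/10)·30/11 + (-2)·1 = 1/2 ✓
b·c²: 157/33·9/4 + (-17/10)·900/121 + (-2)·1 = -1907/484 ≠ 1/3 ⇒ order 2.
b·Ac: (-17/10)·9/2 + (-2)·357/110 = -3111/220 ≠ 1/6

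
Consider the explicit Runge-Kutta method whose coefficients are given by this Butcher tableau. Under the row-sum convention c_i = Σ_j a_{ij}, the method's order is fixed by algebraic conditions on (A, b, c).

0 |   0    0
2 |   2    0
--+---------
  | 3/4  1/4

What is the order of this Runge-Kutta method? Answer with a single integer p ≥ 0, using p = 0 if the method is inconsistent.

2

b = (3/4, 1/4)
c = (0, 2)
Σ b_i: 3/4·1 + 1/4·1 = 1 ✓
b·c: 1/4·2 = 1/2 ✓; 2 stages ⇒ order 2.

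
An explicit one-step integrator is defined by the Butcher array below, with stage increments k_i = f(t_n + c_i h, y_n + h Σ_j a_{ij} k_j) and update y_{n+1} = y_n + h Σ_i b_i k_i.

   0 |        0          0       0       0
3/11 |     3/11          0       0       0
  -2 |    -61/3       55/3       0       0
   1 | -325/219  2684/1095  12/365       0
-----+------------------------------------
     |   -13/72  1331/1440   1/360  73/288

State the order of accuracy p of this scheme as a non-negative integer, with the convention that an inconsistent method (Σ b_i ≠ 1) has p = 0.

4

b = (-13/72, 1331/1440, 1/360, 73/288)
c = (0, 3/11, -2, 1)
Ac = (0, 0, 5, 44/73)
Σ b_i: (-13/72)·1 + 1331/1440·1 + 1/360·1 + 73/288·1 = 1 ✓
b·c: 1331/1440·3/11 + 1/360·(-2) + 73/288·1 = 1/2 ✓
b·c²: 1331/1440·9/121 + 1/360·4 + 73/288·1 = 1/3 ✓
b·Ac: 1/360·5 + 73/288·44/73 = 1/6 ✓
b·c³: 1331/1440·27/1331 + 1/360·(-8) + 73/288·1 = 1/4 ✓
b·(c∘Ac): 1/360·(-10) + 73/288·44/73 = 1/8 ✓
b·Ac²: 1/360·15/11 + 73/288·252/803 = 1/12 ✓
b·A²c: 73/288·12/73 = 1/24 ✓; 4 stages ⇒ order 4.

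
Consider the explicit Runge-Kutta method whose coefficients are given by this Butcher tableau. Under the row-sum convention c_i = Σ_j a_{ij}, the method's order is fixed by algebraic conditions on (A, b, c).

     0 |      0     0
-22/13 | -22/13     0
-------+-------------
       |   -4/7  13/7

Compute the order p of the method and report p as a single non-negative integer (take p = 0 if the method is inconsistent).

0

b = (-4/7, 13/7)
c = (0, -22/13)
Σ b_i: (-4/7)·1 + 13/7·1 = 9/7 ≠ 1 ⇒ order 0.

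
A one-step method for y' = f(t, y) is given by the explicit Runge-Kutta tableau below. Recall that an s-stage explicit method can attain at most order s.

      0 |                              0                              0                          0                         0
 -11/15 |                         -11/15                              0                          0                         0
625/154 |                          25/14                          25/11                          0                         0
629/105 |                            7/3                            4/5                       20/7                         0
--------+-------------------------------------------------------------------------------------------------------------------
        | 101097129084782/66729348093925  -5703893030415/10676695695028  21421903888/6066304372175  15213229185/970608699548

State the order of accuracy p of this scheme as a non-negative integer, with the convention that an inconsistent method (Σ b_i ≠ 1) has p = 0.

b = (101097129084782/66729348093925, -5703893030415/10676695695028, 21421903888/6066304372175, 15213229185/970608699548)
c = (0, -11/15, 625/154, 629/105)
Ac = (0, 0, -5/3, 445034/40425)
Σ b_i: 101097129084782/66729348093925·1 + (-5703893030415/10676695695028)·1 + 21421903888/6066304372175·1 + 15213229185/970608699548·1 = 1 ✓
b·c: (-5703893030415/10676695695028)·(-11/15) + 21421903888/6066304372175·625/154 + 15213229185/970608699548·629/105 = 1/2 ✓
b·c²: (-5703893030415/10676695695028)·121/225 + 21421903888/6066304372175·390625/23716 + 15213229185/970608699548·395641/11025 = 1/3 ✓
b·Ac: 21421903888/6066304372175·(-5/3) + 15213229185/970608699548·445034/40425 = 1/6 ✓
b·c³: (-5703893030415/10676695695028)·(-1331/3375) + 21421903888/6066304372175·244140625/3652264 + 15213229185/970608699548·248858189/1157625 = 10695432357581141/2802632619944850 ≠ 1/4 ⇒ order 3.
b·(c∘Ac): 21421903888/6066304372175·(-3125/462) + 15213229185/970608699548·279926386/4244625 = 257277513553573/254784783631350 ≠ 1/8
b·Ac²: 21421903888/6066304372175·11/9 + 15213229185/970608699548·2217353077/46690875 = 2517899567007047/3363159143933820 ≠ 1/12
b·A²c: 15213229185/970608699548·(-100/21) = -18110987125/242652174887 ≠ 1/24

3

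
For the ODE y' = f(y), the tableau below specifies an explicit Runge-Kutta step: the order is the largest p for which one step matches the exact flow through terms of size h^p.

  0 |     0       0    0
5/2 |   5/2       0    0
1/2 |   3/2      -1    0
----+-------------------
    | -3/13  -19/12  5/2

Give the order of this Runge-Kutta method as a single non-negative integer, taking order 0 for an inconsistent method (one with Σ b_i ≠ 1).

b = (-3/13, -19/12, 5/2)
c = (0, 5/2, 1/2)
Ac = (0, 0, -5/2)
Σ b_i: (-3/13)·1 + (-19/12)·1 + 5/2·1 = 107/156 ≠ 1 ⇒ order 0.

0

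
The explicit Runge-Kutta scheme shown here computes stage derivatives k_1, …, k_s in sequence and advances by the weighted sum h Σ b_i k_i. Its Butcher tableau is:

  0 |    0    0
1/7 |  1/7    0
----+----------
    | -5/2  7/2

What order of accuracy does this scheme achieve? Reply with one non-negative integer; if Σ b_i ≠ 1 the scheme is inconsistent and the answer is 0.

b = (-5/2, 7/2)
c = (0, 1/7)
Σ b_i: (-5/2)·1 + 7/2·1 = 1 ✓
b·c: 7/2·1/7 = 1/2 ✓; 2 stages ⇒ order 2.

2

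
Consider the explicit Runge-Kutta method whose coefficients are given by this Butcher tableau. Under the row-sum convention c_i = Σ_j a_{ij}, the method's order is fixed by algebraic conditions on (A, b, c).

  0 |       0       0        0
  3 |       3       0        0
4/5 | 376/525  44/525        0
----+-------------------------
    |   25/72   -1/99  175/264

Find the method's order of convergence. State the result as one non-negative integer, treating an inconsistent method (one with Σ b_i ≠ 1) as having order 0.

b = (25/72, -1/99, 175/264)
c = (0, 3, 4/5)
Ac = (0, 0, 44/175)
Σ b_i: 25/72·1 + (-1/99)·1 + 175/264·1 = 1 ✓
b·c: (-1/99)·3 + 175/264·4/5 = 1/2 ✓
b·c²: (-1/99)·9 + 175/264·16/25 = 1/3 ✓
b·Ac: 175/264·44/175 = 1/6 ✓; 3 stages ⇒ order 3.

3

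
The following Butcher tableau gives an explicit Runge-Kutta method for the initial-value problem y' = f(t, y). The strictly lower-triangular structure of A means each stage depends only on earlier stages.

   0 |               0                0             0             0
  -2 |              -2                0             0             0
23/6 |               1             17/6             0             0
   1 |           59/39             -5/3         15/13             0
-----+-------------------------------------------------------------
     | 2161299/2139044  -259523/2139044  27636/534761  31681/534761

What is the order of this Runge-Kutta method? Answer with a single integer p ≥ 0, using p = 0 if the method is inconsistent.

3

b = (2161299/2139044, -259523/2139044, 27636/534761, 31681/534761)
c = (0, -2, 23/6, 1)
Ac = (0, 0, -17/3, 605/78)
Σ b_i: 2161299/2139044·1 + (-259523/2139044)·1 + 27636/534761·1 + 31681/534761·1 = 1 ✓
b·c: (-259523/2139044)·(-2) + 27636/534761·23/6 + 31681/534761·1 = 1/2 ✓
b·c²: (-259523/2139044)·4 + 27636/534761·529/36 + 31681/534761·1 = 1/3 ✓
b·Ac: 27636/534761·(-17/3) + 31681/534761·605/78 = 1/6 ✓
b·c³: (-259523/2139044)·(-8) + 27636/534761·12167/216 + 31681/534761·1 = 37933687/9625698 ≠ 1/4 ⇒ order 3.
b·(c∘Ac): 27636/534761·(-391/18) + 31681/534761·605/78 = -709169/1069522 ≠ 1/8
b·Ac²: 27636/534761·34/3 + 31681/534761·535/52 = 2556627/2139044 ≠ 1/12
b·A²c: 31681/534761·(-85/13) = -207145/534761 ≠ 1/24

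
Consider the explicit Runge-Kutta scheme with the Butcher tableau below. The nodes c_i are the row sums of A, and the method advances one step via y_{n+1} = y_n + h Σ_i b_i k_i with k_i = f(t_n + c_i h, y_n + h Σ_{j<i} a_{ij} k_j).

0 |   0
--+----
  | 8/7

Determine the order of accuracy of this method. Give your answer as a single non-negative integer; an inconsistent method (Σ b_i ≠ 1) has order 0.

b = (8/7)
c = (0)
Σ b_i: 8/7·1 = 8/7 ≠ 1 ⇒ order 0.

0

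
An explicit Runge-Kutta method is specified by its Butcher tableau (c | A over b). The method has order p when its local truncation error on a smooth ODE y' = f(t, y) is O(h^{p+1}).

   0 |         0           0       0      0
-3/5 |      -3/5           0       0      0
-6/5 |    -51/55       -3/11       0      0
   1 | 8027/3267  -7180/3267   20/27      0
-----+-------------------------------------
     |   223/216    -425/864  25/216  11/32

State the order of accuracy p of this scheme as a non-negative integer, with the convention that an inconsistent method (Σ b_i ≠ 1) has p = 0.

b = (223/216, -425/864, 25/216, 11/32)
c = (0, -3/5, -6/5, 1)
Ac = (0, 0, 9/55, 52/121)
Σ b_i: 223/216·1 + (-425/864)·1 + 25/216·1 + 11/32·1 = 1 ✓
b·c: (-425/864)·(-3/5) + 25/216·(-6/5) + 11/32·1 = 1/2 ✓
b·c²: (-425/864)·9/25 + 25/216·36/25 + 11/32·1 = 1/3 ✓
b·Ac: 25/216·9/55 + 11/32·52/121 = 1/6 ✓
b·c³: (-425/864)·(-27/125) + 25/216·(-216/125) + 11/32·1 = 1/4 ✓
b·(c∘Ac): 25/216·(-54/275) + 11/32·52/121 = 1/8 ✓
b·Ac²: 25/216·(-27/275) + 11/32·100/363 = 1/12 ✓
b·A²c: 11/32·4/33 = 1/24 ✓; 4 stages ⇒ order 4.

4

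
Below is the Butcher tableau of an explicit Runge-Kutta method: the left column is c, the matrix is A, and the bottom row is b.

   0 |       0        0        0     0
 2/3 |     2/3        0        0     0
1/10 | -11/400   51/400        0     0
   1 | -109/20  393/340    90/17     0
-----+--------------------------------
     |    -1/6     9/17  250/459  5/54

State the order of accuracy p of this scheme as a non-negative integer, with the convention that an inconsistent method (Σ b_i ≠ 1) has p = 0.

b = (-1/6, 9/17, 250/459, 5/54)
c = (0, 2/3, 1/10, 1)
Ac = (0, 0, 17/200, 13/10)
Σ b_i: (-1/6)·1 + 9/17·1 + 250/459·1 + 5/54·1 = 1 ✓
b·c: 9/17·2/3 + 250/459·1/10 + 5/54·1 = 1/2 ✓
b·c²: 9/17·4/9 + 250/459·1/100 + 5/54·1 = 1/3 ✓
b·Ac: 250/459·17/200 + 5/54·13/10 = 1/6 ✓
b·c³: 9/17·8/27 + 250/459·1/1000 + 5/54·1 = 1/4 ✓
b·(c∘Ac): 250/459·17/2000 + 5/54·13/10 = 1/8 ✓
b·Ac²: 250/459·17/300 + 5/54·17/30 = 1/12 ✓
b·A²c: 5/54·9/20 = 1/24 ✓; 4 stages ⇒ order 4.

4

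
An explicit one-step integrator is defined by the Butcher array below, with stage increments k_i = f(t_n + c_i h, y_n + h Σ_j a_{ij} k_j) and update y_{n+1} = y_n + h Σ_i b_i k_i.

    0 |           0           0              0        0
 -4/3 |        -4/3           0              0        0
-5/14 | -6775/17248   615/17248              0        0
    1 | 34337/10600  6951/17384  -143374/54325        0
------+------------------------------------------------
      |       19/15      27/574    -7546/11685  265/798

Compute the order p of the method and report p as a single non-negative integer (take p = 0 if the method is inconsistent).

b = (19/15, 27/574, -7546/11685, 265/798)
c = (0, -4/3, -5/14, 1)
Ac = (0, 0, -205/4312, 217/530)
Σ b_i: 19/15·1 + 27/574·1 + (-7546/11685)·1 + 265/798·1 = 1 ✓
b·c: 27/574·(-4/3) + (-7546/11685)·(-5/14) + 265/798·1 = 1/2 ✓
b·c²: 27/574·16/9 + (-7546/11685)·25/196 + 265/798·1 = 1/3 ✓
b·Ac: (-7546/11685)·(-205/4312) + 265/798·217/530 = 1/6 ✓
b·c³: 27/574·(-64/27) + (-7546/11685)·(-125/2744) + 265/798·1 = 1/4 ✓
b·(c∘Ac): (-7546/11685)·1025/60368 + 265/798·217/530 = 1/8 ✓
b·Ac²: (-7546/11685)·205/3234 + 265/798·119/318 = 1/12 ✓
b·A²c: 265/798·133/1060 = 1/24 ✓; 4 stages ⇒ order 4.

4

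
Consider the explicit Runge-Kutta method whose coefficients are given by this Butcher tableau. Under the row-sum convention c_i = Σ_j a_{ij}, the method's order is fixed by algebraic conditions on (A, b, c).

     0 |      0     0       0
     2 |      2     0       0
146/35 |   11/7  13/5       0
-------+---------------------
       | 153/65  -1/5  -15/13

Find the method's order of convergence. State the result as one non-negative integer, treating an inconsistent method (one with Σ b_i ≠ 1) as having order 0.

1

b = (153/65, -1/5, -15/13)
c = (0, 2, 146/35)
Ac = (0, 0, 26/5)
Σ b_i: 153/65·1 + (-1/5)·1 + (-15/13)·1 = 1 ✓
b·c: (-1/5)·2 + (-15/13)·146/35 = -2372/455 ≠ 1/2 ⇒ order 1.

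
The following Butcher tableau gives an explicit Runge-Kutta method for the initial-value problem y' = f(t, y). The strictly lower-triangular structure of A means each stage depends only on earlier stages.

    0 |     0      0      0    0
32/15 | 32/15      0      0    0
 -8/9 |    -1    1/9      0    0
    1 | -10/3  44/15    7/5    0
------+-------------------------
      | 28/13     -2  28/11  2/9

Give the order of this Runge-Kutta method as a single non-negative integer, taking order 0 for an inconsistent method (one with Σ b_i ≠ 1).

0

b = (28/13, -2, 28/11, 2/9)
c = (0, 32/15, -8/9, 1)
Ac = (0, 0, 32/135, 376/75)
Σ b_i: 28/13·1 + (-2)·1 + 28/11·1 + 2/9·1 = 3760/1287 ≠ 1 ⇒ order 0.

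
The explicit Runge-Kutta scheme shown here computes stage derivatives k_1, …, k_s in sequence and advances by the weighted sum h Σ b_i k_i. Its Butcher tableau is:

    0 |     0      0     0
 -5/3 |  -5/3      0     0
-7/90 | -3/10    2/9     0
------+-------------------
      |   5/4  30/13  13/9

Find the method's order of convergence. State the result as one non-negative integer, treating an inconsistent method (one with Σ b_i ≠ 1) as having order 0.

0

b = (5/4, 30/13, 13/9)
c = (0, -5/3, -7/90)
Ac = (0, 0, -10/27)
Σ b_i: 5/4·1 + 30/13·1 + 13/9·1 = 2341/468 ≠ 1 ⇒ order 0.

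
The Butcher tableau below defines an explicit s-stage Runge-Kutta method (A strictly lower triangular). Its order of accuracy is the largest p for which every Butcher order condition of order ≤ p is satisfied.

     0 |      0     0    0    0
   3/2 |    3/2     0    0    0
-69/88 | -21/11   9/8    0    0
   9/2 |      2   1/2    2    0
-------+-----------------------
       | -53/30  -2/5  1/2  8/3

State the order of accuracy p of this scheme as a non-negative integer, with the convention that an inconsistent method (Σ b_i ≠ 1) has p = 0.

1

b = (-53/30, -2/5, 1/2, 8/3)
c = (0, 3/2, -69/88, 9/2)
Ac = (0, 0, 27/16, -9/11)
Σ b_i: (-53/30)·1 + (-2/5)·1 + 1/2·1 + 8/3·1 = 1 ✓
b·c: (-2/5)·3/2 + 1/2·(-69/88) + 8/3·9/2 = 9687/880 ≠ 1/2 ⇒ order 1.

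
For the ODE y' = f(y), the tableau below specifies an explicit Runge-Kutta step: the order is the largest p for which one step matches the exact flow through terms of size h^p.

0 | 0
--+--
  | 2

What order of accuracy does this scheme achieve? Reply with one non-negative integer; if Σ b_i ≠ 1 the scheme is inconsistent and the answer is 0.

b = (2)
c = (0)
Σ b_i: 2·1 = 2 ≠ 1 ⇒ order 0.

0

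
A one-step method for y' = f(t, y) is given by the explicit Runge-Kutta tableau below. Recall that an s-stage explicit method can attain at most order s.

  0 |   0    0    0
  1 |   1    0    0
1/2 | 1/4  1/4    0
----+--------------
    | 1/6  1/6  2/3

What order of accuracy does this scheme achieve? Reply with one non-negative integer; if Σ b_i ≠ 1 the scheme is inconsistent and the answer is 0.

3

b = (1/6, 1/6, 2/3)
c = (0, 1, 1/2)
Ac = (0, 0, 1/4)
Σ b_i: 1/6·1 + 1/6·1 + 2/3·1 = 1 ✓
b·c: 1/6·1 + 2/3·1/2 = 1/2 ✓
b·c²: 1/6·1 + 2/3·1/4 = 1/3 ✓
b·Ac: 2/3·1/4 = 1/6 ✓; 3 stages ⇒ order 3.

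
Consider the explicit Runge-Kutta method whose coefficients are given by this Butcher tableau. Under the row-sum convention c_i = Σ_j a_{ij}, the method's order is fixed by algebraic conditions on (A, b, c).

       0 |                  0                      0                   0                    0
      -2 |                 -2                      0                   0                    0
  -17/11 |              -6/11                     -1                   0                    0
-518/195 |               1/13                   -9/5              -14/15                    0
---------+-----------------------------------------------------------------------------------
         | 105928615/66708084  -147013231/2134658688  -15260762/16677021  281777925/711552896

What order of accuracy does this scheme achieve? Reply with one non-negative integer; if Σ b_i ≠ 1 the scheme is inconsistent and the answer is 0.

3

b = (105928615/66708084, -147013231/2134658688, -15260762/16677021, 281777925/711552896)
c = (0, -2, -17/11, -518/195)
Ac = (0, 0, 2, 832/165)
Σ b_i: 105928615/66708084·1 + (-147013231/2134658688)·1 + (-15260762/16677021)·1 + 281777925/711552896·1 = 1 ✓
b·c: (-147013231/2134658688)·(-2) + (-15260762/16677021)·(-17/11) + 281777925/711552896·(-518/195) = 1/2 ✓
b·c²: (-147013231/2134658688)·4 + (-15260762/16677021)·289/121 + 281777925/711552896·268324/38025 = 1/3 ✓
b·Ac: (-15260762/16677021)·2 + 281777925/711552896·832/165 = 1/6 ✓
b·c³: (-147013231/2134658688)·(-8) + (-15260762/16677021)·(-4913/1331) + 281777925/711552896·(-138991832/7414875) = -125002385864/35772210045 ≠ 1/4 ⇒ order 3.
b·(c∘Ac): (-15260762/16677021)·(-34/11) + 281777925/711552896·(-33152/2475) = -41291563/16677021 ≠ 1/8
b·Ac²: (-15260762/16677021)·(-4) + 281777925/711552896·(-17114/1815) = -865216103/11740622784 ≠ 1/12
b·A²c: 281777925/711552896·(-28/15) = -131496365/177888224 ≠ 1/24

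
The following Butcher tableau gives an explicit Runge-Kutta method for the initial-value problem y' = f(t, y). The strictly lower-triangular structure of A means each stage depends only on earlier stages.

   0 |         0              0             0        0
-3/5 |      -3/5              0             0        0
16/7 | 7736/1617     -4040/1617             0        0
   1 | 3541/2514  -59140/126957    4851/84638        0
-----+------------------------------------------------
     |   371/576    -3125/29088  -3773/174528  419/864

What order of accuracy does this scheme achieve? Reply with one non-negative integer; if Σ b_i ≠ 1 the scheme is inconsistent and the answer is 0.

b = (371/576, -3125/29088, -3773/174528, 419/864)
c = (0, -3/5, 16/7, 1)
Ac = (0, 0, 808/539, 172/419)
Σ b_i: 371/576·1 + (-3125/29088)·1 + (-3773/174528)·1 + 419/864·1 = 1 ✓
b·c: (-3125/29088)·(-3/5) + (-3773/174528)·16/7 + 419/864·1 = 1/2 ✓
b·c²: (-3125/29088)·9/25 + (-3773/174528)·256/49 + 419/864·1 = 1/3 ✓
b·Ac: (-3773/174528)·808/539 + 419/864·172/419 = 1/6 ✓
b·c³: (-3125/29088)·(-27/125) + (-3773/174528)·4096/343 + 419/864·1 = 1/4 ✓
b·(c∘Ac): (-3773/174528)·12928/3773 + 419/864·172/419 = 1/8 ✓
b·Ac²: (-3773/174528)·(-2424/2695) + 419/864·276/2095 = 1/12 ✓
b·A²c: 419/864·36/419 = 1/24 ✓; 4 stages ⇒ order 4.

4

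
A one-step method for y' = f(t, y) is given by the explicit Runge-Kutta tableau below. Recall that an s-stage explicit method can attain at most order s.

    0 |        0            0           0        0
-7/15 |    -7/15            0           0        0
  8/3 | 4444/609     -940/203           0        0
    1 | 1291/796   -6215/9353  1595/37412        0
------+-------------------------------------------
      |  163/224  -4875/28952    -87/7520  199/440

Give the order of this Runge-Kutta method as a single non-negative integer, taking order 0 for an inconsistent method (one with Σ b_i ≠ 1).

b = (163/224, -4875/28952, -87/7520, 199/440)
c = (0, -7/15, 8/3, 1)
Ac = (0, 0, 188/87, 253/597)
Σ b_i: 163/224·1 + (-4875/28952)·1 + (-87/7520)·1 + 199/440·1 = 1 ✓
b·c: (-4875/28952)·(-7/15) + (-87/7520)·8/3 + 199/440·1 = 1/2 ✓
b·c²: (-4875/28952)·49/225 + (-87/7520)·64/9 + 199/440·1 = 1/3 ✓
b·Ac: (-87/7520)·188/87 + 199/440·253/597 = 1/6 ✓
b·c³: (-4875/28952)·(-343/3375) + (-87/7520)·512/27 + 199/440·1 = 1/4 ✓
b·(c∘Ac): (-87/7520)·1504/261 + 199/440·253/597 = 1/8 ✓
b·Ac²: (-87/7520)·(-1316/1305) + 199/440·473/2985 = 1/12 ✓
b·A²c: 199/440·55/597 = 1/24 ✓; 4 stages ⇒ order 4.

4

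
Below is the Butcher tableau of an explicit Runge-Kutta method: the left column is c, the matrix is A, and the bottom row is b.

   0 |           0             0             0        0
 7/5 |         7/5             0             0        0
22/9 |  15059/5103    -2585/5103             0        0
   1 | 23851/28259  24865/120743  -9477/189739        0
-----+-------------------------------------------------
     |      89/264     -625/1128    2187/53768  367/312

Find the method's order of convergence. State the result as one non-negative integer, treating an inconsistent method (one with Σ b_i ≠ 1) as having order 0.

b = (89/264, -625/1128, 2187/53768, 367/312)
c = (0, 7/5, 22/9, 1)
Ac = (0, 0, -517/729, 61/367)
Σ b_i: 89/264·1 + (-625/1128)·1 + 2187/53768·1 + 367/312·1 = 1 ✓
b·c: (-625/1128)·7/5 + 2187/53768·22/9 + 367/312·1 = 1/2 ✓
b·c²: (-625/1128)·49/25 + 2187/53768·484/81 + 367/312·1 = 1/3 ✓
b·Ac: 2187/53768·(-517/729) + 367/312·61/367 = 1/6 ✓
b·c³: (-625/1128)·343/125 + 2187/53768·10648/729 + 367/312·1 = 1/4 ✓
b·(c∘Ac): 2187/53768·(-11374/6561) + 367/312·61/367 = 1/8 ✓
b·Ac²: 2187/53768·(-3619/3645) + 367/312·193/1835 = 1/12 ✓
b·A²c: 367/312·13/367 = 1/24 ✓; 4 stages ⇒ order 4.

4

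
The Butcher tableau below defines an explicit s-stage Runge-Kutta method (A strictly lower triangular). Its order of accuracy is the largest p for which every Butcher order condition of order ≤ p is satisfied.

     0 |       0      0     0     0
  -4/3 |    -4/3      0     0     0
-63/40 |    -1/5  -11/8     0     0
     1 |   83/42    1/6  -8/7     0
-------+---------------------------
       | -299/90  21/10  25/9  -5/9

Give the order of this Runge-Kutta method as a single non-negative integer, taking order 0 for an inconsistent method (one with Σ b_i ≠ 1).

1

b = (-299/90, 21/10, 25/9, -5/9)
c = (0, -4/3, -63/40, 1)
Ac = (0, 0, 11/6, 71/45)
Σ b_i: (-299/90)·1 + 21/10·1 + 25/9·1 + (-5/9)·1 = 1 ✓
b·c: 21/10·(-4/3) + 25/9·(-63/40) + (-5/9)·1 = -2783/360 ≠ 1/2 ⇒ order 1.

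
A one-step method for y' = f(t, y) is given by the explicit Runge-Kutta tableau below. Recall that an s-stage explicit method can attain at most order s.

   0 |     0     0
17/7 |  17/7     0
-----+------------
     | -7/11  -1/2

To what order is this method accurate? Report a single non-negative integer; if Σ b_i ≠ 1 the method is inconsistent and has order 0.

b = (-7/11, -1/2)
c = (0, 17/7)
Σ b_i: (-7/11)·1 + (-1/2)·1 = -25/22 ≠ 1 ⇒ order 0.

0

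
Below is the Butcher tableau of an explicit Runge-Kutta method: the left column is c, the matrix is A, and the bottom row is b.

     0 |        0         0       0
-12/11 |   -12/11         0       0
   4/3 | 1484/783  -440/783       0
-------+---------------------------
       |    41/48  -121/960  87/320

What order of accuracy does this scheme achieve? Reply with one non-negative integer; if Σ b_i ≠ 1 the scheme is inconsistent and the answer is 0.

b = (41/48, -121/960, 87/320)
c = (0, -12/11, 4/3)
Ac = (0, 0, 160/261)
Σ b_i: 41/48·1 + (-121/960)·1 + 87/320·1 = 1 ✓
b·c: (-121/960)·(-12/11) + 87/320·4/3 = 1/2 ✓
b·c²: (-121/960)·144/121 + 87/320·16/9 = 1/3 ✓
b·Ac: 87/320·160/261 = 1/6 ✓; 3 stages ⇒ order 3.

3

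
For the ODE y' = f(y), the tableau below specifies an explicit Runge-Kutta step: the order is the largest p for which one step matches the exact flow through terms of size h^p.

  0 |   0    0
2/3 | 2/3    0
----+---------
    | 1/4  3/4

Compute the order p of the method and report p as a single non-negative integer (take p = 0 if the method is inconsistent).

2

b = (1/4, 3/4)
c = (0, 2/3)
Σ b_i: 1/4·1 + 3/4·1 = 1 ✓
b·c: 3/4·2/3 = 1/2 ✓; 2 stages ⇒ order 2.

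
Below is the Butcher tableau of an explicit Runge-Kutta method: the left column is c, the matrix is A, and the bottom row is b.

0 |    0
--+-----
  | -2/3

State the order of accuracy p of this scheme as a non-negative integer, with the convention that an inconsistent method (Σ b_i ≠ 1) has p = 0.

b = (-2/3)
c = (0)
Σ b_i: (-2/3)·1 = -2/3 ≠ 1 ⇒ order 0.

0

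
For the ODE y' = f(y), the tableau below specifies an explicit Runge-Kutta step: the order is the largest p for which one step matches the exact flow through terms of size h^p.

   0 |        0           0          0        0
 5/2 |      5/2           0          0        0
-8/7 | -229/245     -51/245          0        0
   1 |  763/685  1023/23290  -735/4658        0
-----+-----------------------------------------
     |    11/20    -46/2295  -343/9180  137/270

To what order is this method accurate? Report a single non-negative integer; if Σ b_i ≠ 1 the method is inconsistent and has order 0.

b = (11/20, -46/2295, -343/9180, 137/270)
c = (0, 5/2, -8/7, 1)
Ac = (0, 0, -51/98, 159/548)
Σ b_i: 11/20·1 + (-46/2295)·1 + (-343/9180)·1 + 137/270·1 = 1 ✓
b·c: (-46/2295)·5/2 + (-343/9180)·(-8/7) + 137/270·1 = 1/2 ✓
b·c²: (-46/2295)·25/4 + (-343/9180)·64/49 + 137/270·1 = 1/3 ✓
b·Ac: (-343/9180)·(-51/98) + 137/270·159/548 = 1/6 ✓
b·c³: (-46/2295)·125/8 + (-343/9180)·(-512/343) + 137/270·1 = 1/4 ✓
b·(c∘Ac): (-343/9180)·204/343 + 137/270·159/548 = 1/8 ✓
b·Ac²: (-343/9180)·(-255/196) + 137/270·75/1096 = 1/12 ✓
b·A²c: 137/270·45/548 = 1/24 ✓; 4 stages ⇒ order 4.

4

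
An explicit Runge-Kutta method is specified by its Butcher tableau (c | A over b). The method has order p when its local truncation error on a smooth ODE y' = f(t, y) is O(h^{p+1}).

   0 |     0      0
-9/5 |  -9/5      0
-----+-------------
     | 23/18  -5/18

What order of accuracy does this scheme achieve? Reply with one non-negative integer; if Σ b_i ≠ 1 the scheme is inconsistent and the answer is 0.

2

b = (23/18, -5/18)
c = (0, -9/5)
Σ b_i: 23/18·1 + (-5/18)·1 = 1 ✓
b·c: (-5/18)·(-9/5) = 1/2 ✓; 2 stages ⇒ order 2.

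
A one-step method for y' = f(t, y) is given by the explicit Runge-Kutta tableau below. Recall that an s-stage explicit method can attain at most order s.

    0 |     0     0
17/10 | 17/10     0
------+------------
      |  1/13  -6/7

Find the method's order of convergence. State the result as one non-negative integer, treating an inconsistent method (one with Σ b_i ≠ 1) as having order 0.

0

b = (1/13, -6/7)
c = (0, 17/10)
Σ b_i: 1/13·1 + (-6/7)·1 = -71/91 ≠ 1 ⇒ order 0.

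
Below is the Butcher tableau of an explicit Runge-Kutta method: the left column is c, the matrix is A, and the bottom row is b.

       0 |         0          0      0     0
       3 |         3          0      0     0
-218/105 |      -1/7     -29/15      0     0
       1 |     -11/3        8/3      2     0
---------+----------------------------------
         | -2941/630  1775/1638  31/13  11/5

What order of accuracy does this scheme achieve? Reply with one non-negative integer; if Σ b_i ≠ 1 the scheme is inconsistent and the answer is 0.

2

b = (-2941/630, 1775/1638, 31/13, 11/5)
c = (0, 3, -218/105, 1)
Ac = (0, 0, -29/5, 404/105)
Σ b_i: (-2941/630)·1 + 1775/1638·1 + 31/13·1 + 11/5·1 = 1 ✓
b·c: 1775/1638·3 + 31/13·(-218/105) + 11/5·1 = 1/2 ✓
b·c²: 1775/1638·9 + 31/13·47524/11025 + 11/5·1 = 490211/22050 ≠ 1/3 ⇒ order 2.
b·Ac: 31/13·(-29/5) + 11/5·404/105 = -36623/6825 ≠ 1/6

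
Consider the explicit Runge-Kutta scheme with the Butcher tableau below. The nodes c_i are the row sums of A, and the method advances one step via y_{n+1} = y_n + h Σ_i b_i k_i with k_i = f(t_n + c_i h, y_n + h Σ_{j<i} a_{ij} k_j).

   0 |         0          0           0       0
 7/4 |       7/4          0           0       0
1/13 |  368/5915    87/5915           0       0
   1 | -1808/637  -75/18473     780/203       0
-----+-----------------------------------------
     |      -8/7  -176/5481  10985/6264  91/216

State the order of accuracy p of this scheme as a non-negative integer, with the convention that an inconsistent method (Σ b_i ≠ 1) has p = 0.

b = (-8/7, -176/5481, 10985/6264, 91/216)
c = (0, 7/4, 1/13, 1)
Ac = (0, 0, 87/3380, 15/52)
Σ b_i: (-8/7)·1 + (-176/5481)·1 + 10985/6264·1 + 91/216·1 = 1 ✓
b·c: (-176/5481)·7/4 + 10985/6264·1/13 + 91/216·1 = 1/2 ✓
b·c²: (-176/5481)·49/16 + 10985/6264·1/169 + 91/216·1 = 1/3 ✓
b·Ac: 10985/6264·87/3380 + 91/216·15/52 = 1/6 ✓
b·c³: (-176/5481)·343/64 + 10985/6264·1/2197 + 91/216·1 = 1/4 ✓
b·(c∘Ac): 10985/6264·87/43940 + 91/216·15/52 = 1/8 ✓
b·Ac²: 10985/6264·609/13520 + 91/216·15/1456 = 1/12 ✓
b·A²c: 91/216·9/91 = 1/24 ✓; 4 stages ⇒ order 4.

4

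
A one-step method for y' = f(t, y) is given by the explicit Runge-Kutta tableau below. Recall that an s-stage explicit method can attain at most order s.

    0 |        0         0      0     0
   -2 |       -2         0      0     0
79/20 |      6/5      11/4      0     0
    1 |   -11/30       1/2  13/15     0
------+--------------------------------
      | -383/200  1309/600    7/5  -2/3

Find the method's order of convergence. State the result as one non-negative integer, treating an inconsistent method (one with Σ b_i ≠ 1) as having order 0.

2

b = (-383/200, 1309/600, 7/5, -2/3)
c = (0, -2, 79/20, 1)
Ac = (0, 0, -11/2, 727/300)
Σ b_i: (-383/200)·1 + 1309/600·1 + 7/5·1 + (-2/3)·1 = 1 ✓
b·c: 1309/600·(-2) + 7/5·79/20 + (-2/3)·1 = 1/2 ✓
b·c²: 1309/600·4 + 7/5·6241/400 + (-2/3)·1 = 59807/2000 ≠ 1/3 ⇒ order 2.
b·Ac: 7/5·(-11/2) + (-2/3)·727/300 = -2096/225 ≠ 1/6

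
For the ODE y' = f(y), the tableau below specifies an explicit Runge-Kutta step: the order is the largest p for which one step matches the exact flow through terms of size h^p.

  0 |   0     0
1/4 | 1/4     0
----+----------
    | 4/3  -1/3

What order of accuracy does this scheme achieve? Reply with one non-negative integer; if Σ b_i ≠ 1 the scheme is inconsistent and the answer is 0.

1

b = (4/3, -1/3)
c = (0, 1/4)
Σ b_i: 4/3·1 + (-1/3)·1 = 1 ✓
b·c: (-1/3)·1/4 = -1/12 ≠ 1/2 ⇒ order 1.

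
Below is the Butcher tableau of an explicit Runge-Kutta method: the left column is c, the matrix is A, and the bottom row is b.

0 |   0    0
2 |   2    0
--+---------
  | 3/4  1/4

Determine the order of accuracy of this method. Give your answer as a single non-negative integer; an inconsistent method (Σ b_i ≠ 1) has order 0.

b = (3/4, 1/4)
c = (0, 2)
Σ b_i: 3/4·1 + 1/4·1 = 1 ✓
b·c: 1/4·2 = 1/2 ✓; 2 stages ⇒ order 2.

2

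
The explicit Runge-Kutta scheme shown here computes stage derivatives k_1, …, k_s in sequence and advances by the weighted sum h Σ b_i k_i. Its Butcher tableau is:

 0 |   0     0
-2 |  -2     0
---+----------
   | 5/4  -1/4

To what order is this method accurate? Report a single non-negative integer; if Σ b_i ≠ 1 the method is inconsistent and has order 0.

2

b = (5/4, -1/4)
c = (0, -2)
Σ b_i: 5/4·1 + (-1/4)·1 = 1 ✓
b·c: (-1/4)·(-2) = 1/2 ✓; 2 stages ⇒ order 2.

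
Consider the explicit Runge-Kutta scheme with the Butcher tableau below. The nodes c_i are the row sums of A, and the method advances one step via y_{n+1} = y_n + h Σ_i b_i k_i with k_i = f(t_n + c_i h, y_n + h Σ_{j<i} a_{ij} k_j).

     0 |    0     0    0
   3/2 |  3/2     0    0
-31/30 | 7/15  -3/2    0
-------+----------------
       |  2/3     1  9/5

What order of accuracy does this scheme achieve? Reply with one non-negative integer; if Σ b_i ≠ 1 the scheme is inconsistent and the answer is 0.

b = (2/3, 1, 9/5)
c = (0, 3/2, -31/30)
Ac = (0, 0, -9/4)
Σ b_i: 2/3·1 + 1·1 + 9/5·1 = 52/15 ≠ 1 ⇒ order 0.

0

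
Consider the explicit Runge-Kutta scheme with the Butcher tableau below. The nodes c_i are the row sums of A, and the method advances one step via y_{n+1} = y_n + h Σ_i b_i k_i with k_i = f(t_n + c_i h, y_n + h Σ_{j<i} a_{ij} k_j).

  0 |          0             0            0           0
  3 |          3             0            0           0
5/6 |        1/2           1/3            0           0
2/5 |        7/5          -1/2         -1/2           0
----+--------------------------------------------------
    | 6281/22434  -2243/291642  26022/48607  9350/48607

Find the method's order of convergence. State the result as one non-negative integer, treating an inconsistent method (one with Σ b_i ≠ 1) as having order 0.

b = (6281/22434, -2243/291642, 26022/48607, 9350/48607)
c = (0, 3, 5/6, 2/5)
Ac = (0, 0, 1, -23/12)
Σ b_i: 6281/22434·1 + (-2243/291642)·1 + 26022/48607·1 + 9350/48607·1 = 1 ✓
b·c: (-2243/291642)·3 + 26022/48607·5/6 + 9350/48607·2/5 = 1/2 ✓
b·c²: (-2243/291642)·9 + 26022/48607·25/36 + 9350/48607·4/25 = 1/3 ✓
b·Ac: 26022/48607·1 + 9350/48607·(-23/12) = 1/6 ✓
b·c³: (-2243/291642)·27 + 26022/48607·125/216 + 9350/48607·8/125 = 77039/673020 ≠ 1/4 ⇒ order 3.
b·(c∘Ac): 26022/48607·5/6 + 9350/48607·(-23/30) = 3350/11217 ≠ 1/8
b·Ac²: 26022/48607·3 + 9350/48607·(-349/72) = 90677/134604 ≠ 1/12
b·A²c: 9350/48607·(-1/2) = -4675/48607 ≠ 1/24

3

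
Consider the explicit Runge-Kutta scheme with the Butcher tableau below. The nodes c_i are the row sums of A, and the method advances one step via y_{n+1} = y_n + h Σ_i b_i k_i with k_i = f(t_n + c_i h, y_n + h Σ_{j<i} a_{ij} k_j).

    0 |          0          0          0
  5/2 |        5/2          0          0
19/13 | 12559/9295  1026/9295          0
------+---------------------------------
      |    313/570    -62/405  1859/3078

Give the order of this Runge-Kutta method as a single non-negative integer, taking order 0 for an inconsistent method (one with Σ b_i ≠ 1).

b = (313/570, -62/405, 1859/3078)
c = (0, 5/2, 19/13)
Ac = (0, 0, 513/1859)
Σ b_i: 313/570·1 + (-62/405)·1 + 1859/3078·1 = 1 ✓
b·c: (-62/405)·5/2 + 1859/3078·19/13 = 1/2 ✓
b·c²: (-62/405)·25/4 + 1859/3078·361/169 = 1/3 ✓
b·Ac: 1859/3078·513/1859 = 1/6 ✓; 3 stages ⇒ order 3.

3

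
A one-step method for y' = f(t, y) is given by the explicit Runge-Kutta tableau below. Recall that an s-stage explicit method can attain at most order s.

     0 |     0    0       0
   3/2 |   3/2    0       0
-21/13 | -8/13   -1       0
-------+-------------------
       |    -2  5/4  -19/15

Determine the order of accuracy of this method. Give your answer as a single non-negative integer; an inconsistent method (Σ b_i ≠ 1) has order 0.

0

b = (-2, 5/4, -19/15)
c = (0, 3/2, -21/13)
Ac = (0, 0, -3/2)
Σ b_i: (-2)·1 + 5/4·1 + (-19/15)·1 = -121/60 ≠ 1 ⇒ order 0.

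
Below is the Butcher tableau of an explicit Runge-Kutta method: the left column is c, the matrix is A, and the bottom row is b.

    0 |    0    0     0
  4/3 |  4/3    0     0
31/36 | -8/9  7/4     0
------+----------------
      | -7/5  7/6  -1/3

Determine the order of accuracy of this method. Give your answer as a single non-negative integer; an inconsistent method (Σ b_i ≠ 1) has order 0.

0

b = (-7/5, 7/6, -1/3)
c = (0, 4/3, 31/36)
Ac = (0, 0, 7/3)
Σ b_i: (-7/5)·1 + 7/6·1 + (-1/3)·1 = -17/30 ≠ 1 ⇒ order 0.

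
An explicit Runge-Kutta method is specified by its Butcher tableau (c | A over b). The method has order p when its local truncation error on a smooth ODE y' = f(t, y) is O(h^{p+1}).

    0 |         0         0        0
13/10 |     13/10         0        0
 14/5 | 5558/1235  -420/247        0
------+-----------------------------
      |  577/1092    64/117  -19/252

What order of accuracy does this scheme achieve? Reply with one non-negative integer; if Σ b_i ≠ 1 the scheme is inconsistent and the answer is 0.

b = (577/1092, 64/117, -19/252)
c = (0, 13/10, 14/5)
Ac = (0, 0, -42/19)
Σ b_i: 577/1092·1 + 64/117·1 + (-19/252)·1 = 1 ✓
b·c: 64/117·13/10 + (-19/252)·14/5 = 1/2 ✓
b·c²: 64/117·169/100 + (-19/252)·196/25 = 1/3 ✓
b·Ac: (-19/252)·(-42/19) = 1/6 ✓; 3 stages ⇒ order 3.

3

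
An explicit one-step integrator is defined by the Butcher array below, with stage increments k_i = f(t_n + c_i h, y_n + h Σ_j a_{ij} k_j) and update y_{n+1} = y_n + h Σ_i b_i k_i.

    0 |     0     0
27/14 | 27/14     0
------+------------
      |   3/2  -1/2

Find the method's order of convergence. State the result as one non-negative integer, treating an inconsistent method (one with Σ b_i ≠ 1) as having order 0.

b = (3/2, -1/2)
c = (0, 27/14)
Σ b_i: 3/2·1 + (-1/2)·1 = 1 ✓
b·c: (-1/2)·27/14 = -27/28 ≠ 1/2 ⇒ order 1.

1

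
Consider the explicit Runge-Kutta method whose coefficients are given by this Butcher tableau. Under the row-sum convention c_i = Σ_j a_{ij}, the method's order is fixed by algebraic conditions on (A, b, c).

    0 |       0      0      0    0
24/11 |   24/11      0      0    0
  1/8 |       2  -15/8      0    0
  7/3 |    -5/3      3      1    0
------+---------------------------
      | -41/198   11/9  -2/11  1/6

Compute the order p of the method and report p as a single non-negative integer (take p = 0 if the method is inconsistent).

1

b = (-41/198, 11/9, -2/11, 1/6)
c = (0, 24/11, 1/8, 7/3)
Ac = (0, 0, -45/11, 587/88)
Σ b_i: (-41/198)·1 + 11/9·1 + (-2/11)·1 + 1/6·1 = 1 ✓
b·c: 11/9·24/11 + (-2/11)·1/8 + 1/6·7/3 = 1201/396 ≠ 1/2 ⇒ order 1.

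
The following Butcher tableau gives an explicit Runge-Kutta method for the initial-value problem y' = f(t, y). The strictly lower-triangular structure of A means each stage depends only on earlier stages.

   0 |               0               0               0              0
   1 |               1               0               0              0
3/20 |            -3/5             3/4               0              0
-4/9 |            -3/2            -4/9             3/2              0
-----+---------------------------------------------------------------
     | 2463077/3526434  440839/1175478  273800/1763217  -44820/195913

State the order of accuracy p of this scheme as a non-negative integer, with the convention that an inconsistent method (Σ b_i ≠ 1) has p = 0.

3

b = (2463077/3526434, 440839/1175478, 273800/1763217, -44820/195913)
c = (0, 1, 3/20, -4/9)
Ac = (0, 0, 3/4, -79/360)
Σ b_i: 2463077/3526434·1 + 440839/1175478·1 + 273800/1763217·1 + (-44820/195913)·1 = 1 ✓
b·c: 440839/1175478·1 + 273800/1763217·3/20 + (-44820/195913)·(-4/9) = 1/2 ✓
b·c²: 440839/1175478·1 + 273800/1763217·9/400 + (-44820/195913)·16/81 = 1/3 ✓
b·Ac: 273800/1763217·3/4 + (-44820/195913)·(-79/360) = 1/6 ✓
b·c³: 440839/1175478·1 + 273800/1763217·27/8000 + (-44820/195913)·(-64/729) = 83711509/211586040 ≠ 1/4 ⇒ order 3.
b·(c∘Ac): 273800/1763217·9/80 + (-44820/195913)·79/810 = -5693/1175478 ≠ 1/8
b·Ac²: 273800/1763217·3/4 + (-44820/195913)·(-2957/7200) = 4946879/23509560 ≠ 1/12
b·A²c: (-44820/195913)·9/8 = -100845/391826 ≠ 1/24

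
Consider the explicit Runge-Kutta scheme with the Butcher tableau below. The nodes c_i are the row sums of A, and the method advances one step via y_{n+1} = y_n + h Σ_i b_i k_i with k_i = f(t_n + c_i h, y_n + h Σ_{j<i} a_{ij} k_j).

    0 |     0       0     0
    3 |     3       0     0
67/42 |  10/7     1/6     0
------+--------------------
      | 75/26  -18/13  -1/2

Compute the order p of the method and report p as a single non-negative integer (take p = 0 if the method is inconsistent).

1

b = (75/26, -18/13, -1/2)
c = (0, 3, 67/42)
Ac = (0, 0, 1/2)
Σ b_i: 75/26·1 + (-18/13)·1 + (-1/2)·1 = 1 ✓
b·c: (-18/13)·3 + (-1/2)·67/42 = -5407/1092 ≠ 1/2 ⇒ order 1.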